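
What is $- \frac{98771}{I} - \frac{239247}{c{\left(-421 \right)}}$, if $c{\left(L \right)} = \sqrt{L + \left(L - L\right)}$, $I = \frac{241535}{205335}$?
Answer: $- \frac{4056228657}{48307} + \frac{239247 i \sqrt{421}}{421} \approx -83968.0 + 11660.0 i$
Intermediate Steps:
$I = \frac{48307}{41067}$ ($I = 241535 \cdot \frac{1}{205335} = \frac{48307}{41067} \approx 1.1763$)
$c{\left(L \right)} = \sqrt{L}$ ($c{\left(L \right)} = \sqrt{L + 0} = \sqrt{L}$)
$- \frac{98771}{I} - \frac{239247}{c{\left(-421 \right)}} = - \frac{98771}{\frac{48307}{41067}} - \frac{239247}{\sqrt{-421}} = \left(-98771\right) \frac{41067}{48307} - \frac{239247}{i \sqrt{421}} = - \frac{4056228657}{48307} - 239247 \left(- \frac{i \sqrt{421}}{421}\right) = - \frac{4056228657}{48307} + \frac{239247 i \sqrt{421}}{421}$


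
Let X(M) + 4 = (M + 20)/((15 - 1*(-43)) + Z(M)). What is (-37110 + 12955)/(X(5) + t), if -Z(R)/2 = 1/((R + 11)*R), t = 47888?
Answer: -56015445/111043996 ≈ -0.50444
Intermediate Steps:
Z(R) = -2/(R*(11 + R)) (Z(R) = -2/((R + 11)*R) = -2/((11 + R)*R) = -2/(R*(11 + R)))
X(M) = -4 + (20 + M)/(58 - 2/(M*(11 + M))) (X(M) = -4 + (M + 20)/((15 - 1*(-43)) - 2/(M*(11 + M))) = -4 + (20 + M)/((15 + 43) - 2/(M*(11 + M))) = -4 + (20 + M)/(58 - 2/(M*(11 + M))))
(-37110 + 12955)/(X(5) + t) = (-37110 + 12955)/((8 - 1*5*(11 + 5)*(212 - 1*5))/(2*(-1 + 29*5*(11 + 5))) + 47888) = -24155/((8 - 1*5*16*(212 - 5))/(2*(-1 + 29*5*16)) + 47888) = -24155/((8 - 1*5*16*207)/(2*(-1 + 2320)) + 47888) = -24155/((1/2)*(8 - 16560)/2319 + 47888) = -24155/((1/2)*(1/2319)*(-16552) + 47888) = -24155/(-8276/2319 + 47888) = -24155/111043996/2319 = -24155*2319/111043996 = -56015445/111043996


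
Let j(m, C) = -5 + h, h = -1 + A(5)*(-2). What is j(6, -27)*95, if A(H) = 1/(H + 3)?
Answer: -2375/4 ≈ -593.75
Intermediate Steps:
A(H) = 1/(3 + H)
h = -5/4 (h = -1 - 2/(3 + 5) = -1 - 2/8 = -1 + (1/8)*(-2) = -1 - 1/4 = -5/4 ≈ -1.2500)
j(m, C) = -25/4 (j(m, C) = -5 - 5/4 = -25/4)
j(6, -27)*95 = -25/4*95 = -2375/4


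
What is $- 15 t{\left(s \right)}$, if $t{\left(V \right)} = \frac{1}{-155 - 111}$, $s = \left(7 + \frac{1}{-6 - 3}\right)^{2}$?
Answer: $\frac{15}{266} \approx 0.056391$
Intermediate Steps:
$s = \frac{3844}{81}$ ($s = \left(7 + \frac{1}{-9}\right)^{2} = \left(7 - \frac{1}{9}\right)^{2} = \left(\frac{62}{9}\right)^{2} = \frac{3844}{81} \approx 47.457$)
$t{\left(V \right)} = - \frac{1}{266}$ ($t{\left(V \right)} = \frac{1}{-266} = - \frac{1}{266}$)
$- 15 t{\left(s \right)} = \left(-15\right) \left(- \frac{1}{266}\right) = \frac{15}{266}$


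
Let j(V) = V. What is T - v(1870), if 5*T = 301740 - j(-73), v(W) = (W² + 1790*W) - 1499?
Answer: -33911692/5 ≈ -6.7823e+6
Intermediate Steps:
v(W) = -1499 + W² + 1790*W
T = 301813/5 (T = (301740 - 1*(-73))/5 = (301740 + 73)/5 = (⅕)*301813 = 301813/5 ≈ 60363.)
T - v(1870) = 301813/5 - (-1499 + 1870² + 1790*1870) = 301813/5 - (-1499 + 3496900 + 3347300) = 301813/5 - 1*6842701 = 301813/5 - 6842701 = -33911692/5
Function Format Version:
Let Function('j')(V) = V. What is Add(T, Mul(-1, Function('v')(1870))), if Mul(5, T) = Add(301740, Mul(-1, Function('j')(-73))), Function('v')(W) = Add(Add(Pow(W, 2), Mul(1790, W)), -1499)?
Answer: Rational(-33911692, 5) ≈ -6.7823e+6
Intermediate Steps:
Function('v')(W) = Add(-1499, Pow(W, 2), Mul(1790, W))
T = Rational(301813, 5) (T = Mul(Rational(1, 5), Add(301740, Mul(-1, -73))) = Mul(Rational(1, 5), Add(301740, 73)) = Mul(Rational(1, 5), 301813) = Rational(301813, 5) ≈ 60363.)
Add(T, Mul(-1, Function('v')(1870))) = Add(Rational(301813, 5), Mul(-1, Add(-1499, Pow(1870, 2), Mul(1790, 1870)))) = Add(Rational(301813, 5), Mul(-1, Add(-1499, 3496900, 3347300))) = Add(Rational(301813, 5), Mul(-1, 6842701)) = Add(Rational(301813, 5), -6842701) = Rational(-33911692, 5)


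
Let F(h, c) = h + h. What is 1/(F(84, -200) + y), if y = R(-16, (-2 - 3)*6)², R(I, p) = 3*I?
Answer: 1/2472 ≈ 0.00040453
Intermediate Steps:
F(h, c) = 2*h
y = 2304 (y = (3*(-16))² = (-48)² = 2304)
1/(F(84, -200) + y) = 1/(2*84 + 2304) = 1/(168 + 2304) = 1/2472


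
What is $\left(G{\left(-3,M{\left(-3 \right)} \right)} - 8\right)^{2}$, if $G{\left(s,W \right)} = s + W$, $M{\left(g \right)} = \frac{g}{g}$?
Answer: $100$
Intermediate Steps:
$M{\left(g \right)} = 1$
$G{\left(s,W \right)} = W + s$
$\left(G{\left(-3,M{\left(-3 \right)} \right)} - 8\right)^{2} = \left(\left(1 - 3\right) - 8\right)^{2} = \left(-2 - 8\right)^{2} = \left(-10\right)^{2} = 100$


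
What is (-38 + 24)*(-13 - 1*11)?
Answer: 336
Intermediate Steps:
(-38 + 24)*(-13 - 1*11) = -14*(-13 - 11) = -14*(-24) = 336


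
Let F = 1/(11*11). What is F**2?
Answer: 1/14641 ≈ 6.8301e-5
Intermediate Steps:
F = 1/121 ≈ 0.0082645
F**2 = (1/121)**2 = 1/14641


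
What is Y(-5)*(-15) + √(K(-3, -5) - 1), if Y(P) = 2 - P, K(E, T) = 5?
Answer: -103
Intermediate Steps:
Y(-5)*(-15) + √(K(-3, -5) - 1) = (2 - 1*(-5))*(-15) + √(5 - 1) = (2 + 5)*(-15) + √4 = 7*(-15) + 2 = -105 + 2 = -103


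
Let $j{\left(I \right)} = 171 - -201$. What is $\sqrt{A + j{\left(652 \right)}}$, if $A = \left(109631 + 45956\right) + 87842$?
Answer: $3 \sqrt{27089} \approx 493.76$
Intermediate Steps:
$j{\left(I \right)} = 372$ ($j{\left(I \right)} = 171 + 201 = 372$)
$A = 243429$ ($A = 155587 + 87842 = 243429$)
$\sqrt{A + j{\left(652 \right)}} = \sqrt{243429 + 372} = \sqrt{243801} = 3 \sqrt{27089}$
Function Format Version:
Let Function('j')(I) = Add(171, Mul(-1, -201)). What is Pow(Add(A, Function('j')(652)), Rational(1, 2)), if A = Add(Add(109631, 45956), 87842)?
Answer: Mul(3, Pow(27089, Rational(1, 2))) ≈ 493.76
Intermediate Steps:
Function('j')(I) = 372 (Function('j')(I) = Add(171, 201) = 372)
A = 243429 (A = Add(155587, 87842) = 243429)
Pow(Add(A, Function('j')(652)), Rational(1, 2)) = Pow(Add(243429, 372), Rational(1, 2)) = Pow(243801, Rational(1, 2)) = Mul(3, Pow(27089, Rational(1, 2)))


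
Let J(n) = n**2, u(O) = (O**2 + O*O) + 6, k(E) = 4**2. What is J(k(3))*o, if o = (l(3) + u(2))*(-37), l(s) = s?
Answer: -161024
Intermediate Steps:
k(E) = 16
u(O) = 6 + 2*O**2 (u(O) = (O**2 + O**2) + 6 = 2*O**2 + 6 = 6 + 2*O**2)
o = -629 (o = (3 + (6 + 2*2**2))*(-37) = (3 + (6 + 2*4))*(-37) = (3 + (6 + 8))*(-37) = (3 + 14)*(-37) = 17*(-37) = -629)
J(k(3))*o = 16**2*(-629) = 256*(-629) = -161024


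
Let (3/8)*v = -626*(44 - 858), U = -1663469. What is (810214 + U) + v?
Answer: 1516747/3 ≈ 5.0558e+5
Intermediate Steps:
v = 4076512/3 (v = 8*(-626*(44 - 858))/3 = 8*(-626*(-814))/3 = (8/3)*509564 = 4076512/3 ≈ 1.3588e+6)
(810214 + U) + v = (810214 - 1663469) + 4076512/3 = -853255 + 4076512/3 = 1516747/3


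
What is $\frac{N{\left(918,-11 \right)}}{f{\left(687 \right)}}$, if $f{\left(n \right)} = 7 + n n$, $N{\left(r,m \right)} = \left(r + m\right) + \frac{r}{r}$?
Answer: $\frac{227}{117994} \approx 0.0019238$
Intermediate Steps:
$N{\left(r,m \right)} = 1 + m + r$ ($N{\left(r,m \right)} = \left(m + r\right) + 1 = 1 + m + r$)
$f{\left(n \right)} = 7 + n^{2}$
$\frac{N{\left(918,-11 \right)}}{f{\left(687 \right)}} = \frac{1 - 11 + 918}{7 + 687^{2}} = \frac{908}{7 + 471969} = \frac{908}{471976} = 908 \cdot \frac{1}{471976} = \frac{227}{117994}$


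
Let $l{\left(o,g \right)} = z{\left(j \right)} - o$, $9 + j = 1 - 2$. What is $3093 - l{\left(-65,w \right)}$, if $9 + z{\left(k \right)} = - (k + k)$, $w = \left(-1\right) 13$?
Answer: $3017$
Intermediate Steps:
$w = -13$
$j = -10$ ($j = -9 + \left(1 - 2\right) = -9 - 1 = -10$)
$z{\left(k \right)} = -9 - 2 k$ ($z{\left(k \right)} = -9 - \left(k + k\right) = -9 - 2 k$)
$l{\left(o,g \right)} = 11 - o$ ($l{\left(o,g \right)} = \left(-9 - -20\right) - o = \left(-9 + 20\right) - o = 11 - o$)
$3093 - l{\left(-65,w \right)} = 3093 - \left(11 - -65\right) = 3093 - \left(11 + 65\right) = 3093 - 76 = 3017$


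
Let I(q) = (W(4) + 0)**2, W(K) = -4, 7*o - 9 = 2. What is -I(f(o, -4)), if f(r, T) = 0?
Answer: -16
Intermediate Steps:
o = 11/7 (o = 9/7 + (1/7)*2 = 9/7 + 2/7 = 11/7 ≈ 1.5714)
I(q) = 16 (I(q) = (-4 + 0)**2 = (-4)**2 = 16)
-I(f(o, -4)) = -1*16 = -16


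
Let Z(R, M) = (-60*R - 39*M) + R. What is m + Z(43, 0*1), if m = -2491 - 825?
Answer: -5853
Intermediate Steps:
Z(R, M) = -59*R - 39*M
m = -3316
m + Z(43, 0*1) = -3316 + (-59*43 - 0) = -3316 + (-2537 - 39*0) = -3316 + (-2537 + 0) = -3316 - 2537 = -5853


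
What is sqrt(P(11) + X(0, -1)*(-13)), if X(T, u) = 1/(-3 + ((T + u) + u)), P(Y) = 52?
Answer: sqrt(1365)/5 ≈ 7.3892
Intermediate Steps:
X(T, u) = 1/(-3 + T + 2*u) (X(T, u) = 1/(-3 + (T + 2*u)) = 1/(-3 + T + 2*u))
sqrt(P(11) + X(0, -1)*(-13)) = sqrt(52 - 13/(-3 + 0 + 2*(-1))) = sqrt(52 - 13/(-3 + 0 - 2)) = sqrt(52 - 13/(-5)) = sqrt(52 - 1/5*(-13)) = sqrt(52 + 13/5) = sqrt(273/5) = sqrt(1365)/5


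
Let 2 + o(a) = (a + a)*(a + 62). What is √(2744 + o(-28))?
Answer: √838 ≈ 28.948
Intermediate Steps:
o(a) = -2 + 2*a*(62 + a) (o(a) = -2 + (a + a)*(a + 62) = -2 + (2*a)*(62 + a) = -2 + 2*a*(62 + a))
√(2744 + o(-28)) = √(2744 + (-2 + 2*(-28)² + 124*(-28))) = √(2744 + (-2 + 2*784 - 3472)) = √(2744 + (-2 + 1568 - 3472)) = √(2744 - 1906) = √838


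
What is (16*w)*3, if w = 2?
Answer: 96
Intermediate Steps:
(16*w)*3 = (16*2)*3 = 32*3 = 96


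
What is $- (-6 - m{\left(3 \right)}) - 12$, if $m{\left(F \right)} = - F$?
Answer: $-9$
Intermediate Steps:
$- (-6 - m{\left(3 \right)}) - 12 = - (-6 - \left(-1\right) 3) - 12 = - (-6 - -3) - 12 = - (-6 + 3) - 12 = \left(-1\right) \left(-3\right) - 12 = 3 - 12 = -9$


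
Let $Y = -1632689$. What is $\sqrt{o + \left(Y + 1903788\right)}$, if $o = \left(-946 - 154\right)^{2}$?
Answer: $\sqrt{1481099} \approx 1217.0$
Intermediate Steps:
$o = 1210000$ ($o = \left(-1100\right)^{2} = 1210000$)
$\sqrt{o + \left(Y + 1903788\right)} = \sqrt{1210000 + \left(-1632689 + 1903788\right)} = \sqrt{1210000 + 271099} = \sqrt{1481099}$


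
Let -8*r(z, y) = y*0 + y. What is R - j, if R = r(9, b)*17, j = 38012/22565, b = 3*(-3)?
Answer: 3148349/180520 ≈ 17.440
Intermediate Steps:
b = -9
r(z, y) = -y/8 (r(z, y) = -(y*0 + y)/8 = -(0 + y)/8 = -y/8)
j = 38012/22565 (j = 38012*(1/22565) = 38012/22565 ≈ 1.6846)
R = 153/8 (R = -⅛*(-9)*17 = (9/8)*17 = 153/8 ≈ 19.125)
R - j = 153/8 - 1*38012/22565 = 153/8 - 38012/22565 = 3148349/180520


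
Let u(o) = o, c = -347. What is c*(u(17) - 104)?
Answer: 30189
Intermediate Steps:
c*(u(17) - 104) = -347*(17 - 104) = -347*(-87) = 30189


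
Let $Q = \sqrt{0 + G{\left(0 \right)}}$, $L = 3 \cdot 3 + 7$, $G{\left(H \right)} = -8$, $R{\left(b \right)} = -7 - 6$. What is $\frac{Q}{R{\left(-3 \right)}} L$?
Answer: $- \frac{32 i \sqrt{2}}{13} \approx - 3.4811 i$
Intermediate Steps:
$R{\left(b \right)} = -13$
$L = 16$ ($L = 9 + 7 = 16$)
$Q = 2 i \sqrt{2}$ ($Q = \sqrt{0 - 8} = \sqrt{-8} = 2 i \sqrt{2} \approx 2.8284 i$)
$\frac{Q}{R{\left(-3 \right)}} L = \frac{2 i \sqrt{2}}{-13} \cdot 16 = 2 i \sqrt{2} \left(- \frac{1}{13}\right) 16 = - \frac{2 i \sqrt{2}}{13} \cdot 16 = - \frac{32 i \sqrt{2}}{13}$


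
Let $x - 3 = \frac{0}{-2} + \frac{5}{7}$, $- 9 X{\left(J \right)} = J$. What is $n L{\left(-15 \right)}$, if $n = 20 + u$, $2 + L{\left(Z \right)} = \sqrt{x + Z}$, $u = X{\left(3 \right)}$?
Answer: $- \frac{118}{3} + \frac{59 i \sqrt{553}}{21} \approx -39.333 + 66.069 i$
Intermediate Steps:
$X{\left(J \right)} = - \frac{J}{9}$
$u = - \frac{1}{3}$ ($u = \left(- \frac{1}{9}\right) 3 = - \frac{1}{3} \approx -0.33333$)
$x = \frac{26}{7}$ ($x = 3 + \left(\frac{0}{-2} + \frac{5}{7}\right) = 3 + \left(0 \left(- \frac{1}{2}\right) + 5 \cdot \frac{1}{7}\right) = 3 + \left(0 + \frac{5}{7}\right) = 3 + \frac{5}{7} = \frac{26}{7} \approx 3.7143$)
$L{\left(Z \right)} = -2 + \sqrt{\frac{26}{7} + Z}$
$n = \frac{59}{3}$ ($n = 20 - \frac{1}{3} = \frac{59}{3} \approx 19.667$)
$n L{\left(-15 \right)} = \frac{59 \left(-2 + \frac{\sqrt{182 + 49 \left(-15\right)}}{7}\right)}{3} = \frac{59 \left(-2 + \frac{\sqrt{182 - 735}}{7}\right)}{3} = \frac{59 \left(-2 + \frac{\sqrt{-553}}{7}\right)}{3} = \frac{59 \left(-2 + \frac{i \sqrt{553}}{7}\right)}{3} = - \frac{118}{3} + \frac{59 i \sqrt{553}}{21}$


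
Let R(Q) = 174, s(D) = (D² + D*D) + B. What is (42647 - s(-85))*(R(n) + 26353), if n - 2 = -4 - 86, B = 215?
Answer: 742278514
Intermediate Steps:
s(D) = 215 + 2*D² (s(D) = (D² + D*D) + 215 = (D² + D²) + 215 = 2*D² + 215 = 215 + 2*D²)
n = -88 (n = 2 + (-4 - 86) = 2 - 90 = -88)
(42647 - s(-85))*(R(n) + 26353) = (42647 - (215 + 2*(-85)²))*(174 + 26353) = (42647 - (215 + 2*7225))*26527 = (42647 - (215 + 14450))*26527 = (42647 - 1*14665)*26527 = (42647 - 14665)*26527 = 27982*26527 = 742278514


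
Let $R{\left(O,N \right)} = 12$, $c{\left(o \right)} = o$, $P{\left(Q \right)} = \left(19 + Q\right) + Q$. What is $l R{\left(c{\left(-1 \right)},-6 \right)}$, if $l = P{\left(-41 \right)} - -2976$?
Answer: $34956$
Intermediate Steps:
$P{\left(Q \right)} = 19 + 2 Q$
$l = 2913$ ($l = \left(19 + 2 \left(-41\right)\right) - -2976 = \left(19 - 82\right) + 2976 = -63 + 2976 = 2913$)
$l R{\left(c{\left(-1 \right)},-6 \right)} = 2913 \cdot 12 = 34956$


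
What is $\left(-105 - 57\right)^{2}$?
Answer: $26244$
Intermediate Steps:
$\left(-105 - 57\right)^{2} = \left(-162\right)^{2} = 26244$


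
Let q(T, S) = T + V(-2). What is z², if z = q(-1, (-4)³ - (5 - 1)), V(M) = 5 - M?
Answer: 36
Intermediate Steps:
q(T, S) = 7 + T (q(T, S) = T + (5 - 1*(-2)) = T + (5 + 2) = T + 7 = 7 + T)
z = 6 (z = 7 - 1 = 6)
z² = 6² = 36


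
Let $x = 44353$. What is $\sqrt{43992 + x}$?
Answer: $\sqrt{88345} \approx 297.23$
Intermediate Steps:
$\sqrt{43992 + x} = \sqrt{43992 + 44353} = \sqrt{88345}$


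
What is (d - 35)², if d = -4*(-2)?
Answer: 729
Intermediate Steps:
d = 8
(d - 35)² = (8 - 35)² = (-27)² = 729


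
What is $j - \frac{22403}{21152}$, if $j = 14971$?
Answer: $\frac{316644189}{21152} \approx 14970.0$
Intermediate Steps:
$j - \frac{22403}{21152} = 14971 - \frac{22403}{21152} = \frac{316644189}{21152}$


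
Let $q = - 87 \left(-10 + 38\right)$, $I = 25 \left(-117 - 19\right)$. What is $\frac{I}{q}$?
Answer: $\frac{850}{609} \approx 1.3957$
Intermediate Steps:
$I = -3400$ ($I = 25 \left(-136\right) = -3400$)
$q = -2436$ ($q = \left(-87\right) 28 = -2436$)
$\frac{I}{q} = - \frac{3400}{-2436} = \left(-3400\right) \left(- \frac{1}{2436}\right) = \frac{850}{609}$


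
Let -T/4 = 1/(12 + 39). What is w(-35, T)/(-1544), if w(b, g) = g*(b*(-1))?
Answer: 35/19686 ≈ 0.0017779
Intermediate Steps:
T = -4/51 (T = -4/(12 + 39) = -4/51 ≈ -0.078431)
w(b, g) = -b*g (w(b, g) = g*(-b) = -b*g)
w(-35, T)/(-1544) = -1*(-35)*(-4/51)/(-1544) = -140/51*(-1/1544) = 35/19686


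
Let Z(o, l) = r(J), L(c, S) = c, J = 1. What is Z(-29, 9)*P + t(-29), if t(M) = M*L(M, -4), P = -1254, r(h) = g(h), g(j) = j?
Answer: -413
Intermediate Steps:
r(h) = h
Z(o, l) = 1
t(M) = M² (t(M) = M*M = M²)
Z(-29, 9)*P + t(-29) = 1*(-1254) + (-29)² = -1254 + 841 = -413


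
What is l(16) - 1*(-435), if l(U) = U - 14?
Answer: 437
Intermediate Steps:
l(U) = -14 + U
l(16) - 1*(-435) = (-14 + 16) - 1*(-435) = 2 + 435 = 437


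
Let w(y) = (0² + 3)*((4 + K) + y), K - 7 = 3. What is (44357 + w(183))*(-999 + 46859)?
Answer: 2061315280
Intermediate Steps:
K = 10 (K = 7 + 3 = 10)
w(y) = 42 + 3*y (w(y) = (0² + 3)*((4 + 10) + y) = (0 + 3)*(14 + y) = 3*(14 + y) = 42 + 3*y)
(44357 + w(183))*(-999 + 46859) = (44357 + (42 + 3*183))*(-999 + 46859) = (44357 + (42 + 549))*45860 = (44357 + 591)*45860 = 44948*45860 = 2061315280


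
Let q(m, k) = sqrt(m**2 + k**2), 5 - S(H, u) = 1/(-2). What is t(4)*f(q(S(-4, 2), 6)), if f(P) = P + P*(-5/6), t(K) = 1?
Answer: sqrt(265)/12 ≈ 1.3566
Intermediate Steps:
S(H, u) = 11/2 (S(H, u) = 5 - 1/(-2) = 5 - 1*(-1/2) = 5 + 1/2 = 11/2)
q(m, k) = sqrt(k**2 + m**2)
f(P) = P/6 (f(P) = P + P*(-5*1/6) = P + P*(-5/6) = P - 5*P/6 = P/6)
t(4)*f(q(S(-4, 2), 6)) = 1*(sqrt(6**2 + (11/2)**2)/6) = 1*(sqrt(36 + 121/4)/6) = 1*(sqrt(265/4)/6) = 1*((sqrt(265)/2)/6) = 1*(sqrt(265)/12) = sqrt(265)/12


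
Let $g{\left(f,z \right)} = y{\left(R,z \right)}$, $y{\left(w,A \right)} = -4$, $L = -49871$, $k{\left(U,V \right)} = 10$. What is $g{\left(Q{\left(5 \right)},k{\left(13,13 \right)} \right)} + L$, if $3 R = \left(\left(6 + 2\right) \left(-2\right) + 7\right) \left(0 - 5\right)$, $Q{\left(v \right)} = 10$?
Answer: $-49875$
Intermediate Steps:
$R = 15$ ($R = \frac{\left(\left(6 + 2\right) \left(-2\right) + 7\right) \left(0 - 5\right)}{3} = \frac{\left(8 \left(-2\right) + 7\right) \left(-5\right)}{3} = \frac{\left(-16 + 7\right) \left(-5\right)}{3} = \frac{\left(-9\right) \left(-5\right)}{3} = \frac{1}{3} \cdot 45 = 15$)
$g{\left(f,z \right)} = -4$
$g{\left(Q{\left(5 \right)},k{\left(13,13 \right)} \right)} + L = -4 - 49871 = -49875$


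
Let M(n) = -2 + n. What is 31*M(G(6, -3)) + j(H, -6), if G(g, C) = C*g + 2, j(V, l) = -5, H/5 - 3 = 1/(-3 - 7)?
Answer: -563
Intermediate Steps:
H = 29/2 (H = 15 + 5/(-3 - 7) = 15 + 5/(-10) = 15 + 5*(-⅒) = 15 - ½ = 29/2 ≈ 14.500)
G(g, C) = 2 + C*g
31*M(G(6, -3)) + j(H, -6) = 31*(-2 + (2 - 3*6)) - 5 = 31*(-2 + (2 - 18)) - 5 = 31*(-2 - 16) - 5 = 31*(-18) - 5 = -558 - 5 = -563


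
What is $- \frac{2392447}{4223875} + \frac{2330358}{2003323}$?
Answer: $\frac{5050296795869}{8461785936625} \approx 0.59684$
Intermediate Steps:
$- \frac{2392447}{4223875} + \frac{2330358}{2003323} = \frac{5050296795869}{8461785936625}$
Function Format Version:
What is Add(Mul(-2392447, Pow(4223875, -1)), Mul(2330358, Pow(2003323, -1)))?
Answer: Rational(5050296795869, 8461785936625) ≈ 0.59684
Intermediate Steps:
Add(Mul(-2392447, Pow(4223875, -1)), Mul(2330358, Pow(2003323, -1))) = Add(Mul(-2392447, Rational(1, 4223875)), Mul(2330358, Rational(1, 2003323))) = Add(Rational(-2392447, 4223875), Rational(2330358, 2003323)) = Rational(5050296795869, 8461785936625)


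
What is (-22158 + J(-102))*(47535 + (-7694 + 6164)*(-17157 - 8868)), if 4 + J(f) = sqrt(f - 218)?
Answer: -883505527170 + 318926280*I*sqrt(5) ≈ -8.8351e+11 + 7.1314e+8*I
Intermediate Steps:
J(f) = -4 + sqrt(-218 + f) (J(f) = -4 + sqrt(f - 218) = -4 + sqrt(-218 + f))
(-22158 + J(-102))*(47535 + (-7694 + 6164)*(-17157 - 8868)) = (-22158 + (-4 + sqrt(-218 - 102)))*(47535 + (-7694 + 6164)*(-17157 - 8868)) = (-22158 + (-4 + sqrt(-320)))*(47535 - 1530*(-26025)) = (-22158 + (-4 + 8*I*sqrt(5)))*(47535 + 39818250) = (-22162 + 8*I*sqrt(5))*39865785 = -883505527170 + 318926280*I*sqrt(5)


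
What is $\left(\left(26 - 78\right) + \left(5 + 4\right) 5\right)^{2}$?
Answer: $49$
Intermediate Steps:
$\left(\left(26 - 78\right) + \left(5 + 4\right) 5\right)^{2} = \left(-52 + 9 \cdot 5\right)^{2} = \left(-52 + 45\right)^{2} = \left(-7\right)^{2} = 49$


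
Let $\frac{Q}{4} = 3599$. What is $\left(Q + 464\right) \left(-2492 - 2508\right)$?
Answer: $-74300000$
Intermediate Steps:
$Q = 14396$ ($Q = 4 \cdot 3599 = 14396$)
$\left(Q + 464\right) \left(-2492 - 2508\right) = \left(14396 + 464\right) \left(-2492 - 2508\right) = 14860 \left(-5000\right) = -74300000$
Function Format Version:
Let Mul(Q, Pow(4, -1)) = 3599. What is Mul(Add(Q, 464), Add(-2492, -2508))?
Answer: -74300000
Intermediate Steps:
Q = 14396 (Q = Mul(4, 3599) = 14396)
Mul(Add(Q, 464), Add(-2492, -2508)) = Mul(Add(14396, 464), Add(-2492, -2508)) = Mul(14860, -5000) = -74300000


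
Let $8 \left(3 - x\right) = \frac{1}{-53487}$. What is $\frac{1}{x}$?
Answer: $\frac{427896}{1283689} \approx 0.33333$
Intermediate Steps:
$x = \frac{1283689}{427896}$ ($x = 3 - \frac{1}{8 \left(-53487\right)} = 3 - - \frac{1}{427896} = 3 + \frac{1}{427896} = \frac{1283689}{427896} \approx 3.0$)
$\frac{1}{x} = \frac{1}{\frac{1283689}{427896}} = \frac{427896}{1283689}$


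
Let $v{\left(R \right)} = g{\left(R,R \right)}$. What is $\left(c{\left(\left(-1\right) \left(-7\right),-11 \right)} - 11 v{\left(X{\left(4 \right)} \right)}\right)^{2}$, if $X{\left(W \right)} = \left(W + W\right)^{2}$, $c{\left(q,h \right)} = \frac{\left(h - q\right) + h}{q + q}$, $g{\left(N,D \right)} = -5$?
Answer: $\frac{549081}{196} \approx 2801.4$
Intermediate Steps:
$c{\left(q,h \right)} = \frac{- q + 2 h}{2 q}$
$X{\left(W \right)} = 4 W^{2}$ ($X{\left(W \right)} = \left(2 W\right)^{2} = 4 W^{2}$)
$v{\left(R \right)} = -5$
$\left(c{\left(\left(-1\right) \left(-7\right),-11 \right)} - 11 v{\left(X{\left(4 \right)} \right)}\right)^{2} = \left(\frac{-11 - \frac{\left(-1\right) \left(-7\right)}{2}}{\left(-1\right) \left(-7\right)} - -55\right)^{2} = \left(\frac{-11 - \frac{7}{2}}{7} + 55\right)^{2} = \left(\frac{1}{7} \left(- \frac{29}{2}\right) + 55\right)^{2} = \left(- \frac{29}{14} + 55\right)^{2} = \left(\frac{741}{14}\right)^{2} = \frac{549081}{196}$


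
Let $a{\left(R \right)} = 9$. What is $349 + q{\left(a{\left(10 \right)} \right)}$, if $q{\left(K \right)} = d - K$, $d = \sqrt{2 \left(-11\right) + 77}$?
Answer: $340 + \sqrt{55} \approx 347.42$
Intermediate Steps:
$d = \sqrt{55}$ ($d = \sqrt{-22 + 77} = \sqrt{55} \approx 7.4162$)
$q{\left(K \right)} = \sqrt{55} - K$
$349 + q{\left(a{\left(10 \right)} \right)} = 349 + \left(\sqrt{55} - 9\right) = 349 - \left(9 - \sqrt{55}\right) = 340 + \sqrt{55}$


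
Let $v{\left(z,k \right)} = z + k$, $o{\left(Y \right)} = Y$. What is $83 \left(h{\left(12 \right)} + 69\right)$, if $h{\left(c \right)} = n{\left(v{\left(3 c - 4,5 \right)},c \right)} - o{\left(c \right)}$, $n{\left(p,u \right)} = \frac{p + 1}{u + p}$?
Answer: $\frac{234973}{49} \approx 4795.4$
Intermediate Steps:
$v{\left(z,k \right)} = k + z$
$n{\left(p,u \right)} = \frac{1 + p}{p + u}$
$h{\left(c \right)} = - c + \frac{2 + 3 c}{1 + 4 c}$ ($h{\left(c \right)} = \frac{1 + \left(5 + \left(3 c - 4\right)\right)}{\left(5 + \left(3 c - 4\right)\right) + c} - c = \frac{1 + \left(5 + \left(-4 + 3 c\right)\right)}{\left(5 + \left(-4 + 3 c\right)\right) + c} - c = \frac{1 + \left(1 + 3 c\right)}{\left(1 + 3 c\right) + c} - c = \frac{2 + 3 c}{1 + 4 c} - c = - c + \frac{2 + 3 c}{1 + 4 c}$)
$83 \left(h{\left(12 \right)} + 69\right) = 83 \left(\frac{2 \left(1 + 12 - 2 \cdot 12^{2}\right)}{1 + 4 \cdot 12} + 69\right) = 83 \left(\frac{2 \left(1 + 12 - 288\right)}{1 + 48} + 69\right) = 83 \left(\frac{2 \left(1 + 12 - 288\right)}{49} + 69\right) = 83 \left(2 \cdot \frac{1}{49} \left(-275\right) + 69\right) = 83 \left(- \frac{550}{49} + 69\right) = 83 \cdot \frac{2831}{49} = \frac{234973}{49}$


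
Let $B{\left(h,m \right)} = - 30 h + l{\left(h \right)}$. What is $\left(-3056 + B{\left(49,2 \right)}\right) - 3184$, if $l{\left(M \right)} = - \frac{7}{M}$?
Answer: $- \frac{53971}{7} \approx -7710.1$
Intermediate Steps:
$B{\left(h,m \right)} = - 30 h - \frac{7}{h}$
$\left(-3056 + B{\left(49,2 \right)}\right) - 3184 = \left(-3056 - \left(1470 + \frac{7}{49}\right)\right) - 3184 = \left(-3056 - \frac{10291}{7}\right) - 3184 = - \frac{31683}{7} - 3184 = - \frac{53971}{7}$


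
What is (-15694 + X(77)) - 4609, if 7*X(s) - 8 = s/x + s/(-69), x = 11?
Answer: -9805391/483 ≈ -20301.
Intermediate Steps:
X(s) = 8/7 + 58*s/5313 (X(s) = 8/7 + (s/11 + s/(-69))/7 = 8/7 + (s*(1/11) + s*(-1/69))/7 = 8/7 + (s/11 - s/69)/7 = 8/7 + (58*s/759)/7 = 8/7 + 58*s/5313)
(-15694 + X(77)) - 4609 = (-15694 + (8/7 + (58/5313)*77)) - 4609 = (-15694 + (8/7 + 58/69)) - 4609 = (-15694 + 958/483) - 4609 = -7579244/483 - 4609 = -9805391/483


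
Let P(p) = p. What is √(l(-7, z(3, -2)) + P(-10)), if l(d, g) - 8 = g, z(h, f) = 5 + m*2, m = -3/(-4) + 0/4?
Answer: 3*√2/2 ≈ 2.1213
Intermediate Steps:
m = ¾ (m = -3*(-¼) + 0*(¼) = ¾ + 0 = ¾ ≈ 0.75000)
z(h, f) = 13/2 (z(h, f) = 5 + (¾)*2 = 5 + 3/2 = 13/2)
l(d, g) = 8 + g
√(l(-7, z(3, -2)) + P(-10)) = √((8 + 13/2) - 10) = √(29/2 - 10) = √(9/2) = 3*√2/2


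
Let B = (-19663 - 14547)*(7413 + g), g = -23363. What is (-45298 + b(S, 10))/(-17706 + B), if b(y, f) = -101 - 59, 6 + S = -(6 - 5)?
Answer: -22729/272815897 ≈ -8.3313e-5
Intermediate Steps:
S = -7 (S = -6 - (6 - 5) = -6 - 1*1 = -6 - 1 = -7)
b(y, f) = -160
B = 545649500 (B = (-19663 - 14547)*(7413 - 23363) = -34210*(-15950) = 545649500)
(-45298 + b(S, 10))/(-17706 + B) = (-45298 - 160)/(-17706 + 545649500) = -45458/545631794 = -45458*1/545631794 = -22729/272815897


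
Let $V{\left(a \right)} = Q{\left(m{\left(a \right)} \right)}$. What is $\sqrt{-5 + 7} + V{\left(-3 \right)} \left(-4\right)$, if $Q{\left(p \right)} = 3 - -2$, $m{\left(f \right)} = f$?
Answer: $-20 + \sqrt{2} \approx -18.586$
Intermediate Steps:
$Q{\left(p \right)} = 5$ ($Q{\left(p \right)} = 3 + 2 = 5$)
$V{\left(a \right)} = 5$
$\sqrt{-5 + 7} + V{\left(-3 \right)} \left(-4\right) = \sqrt{-5 + 7} + 5 \left(-4\right) = \sqrt{2} - 20 = -20 + \sqrt{2}$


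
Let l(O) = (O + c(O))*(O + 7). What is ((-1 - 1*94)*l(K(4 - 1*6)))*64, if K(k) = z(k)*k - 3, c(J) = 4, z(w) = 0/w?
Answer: -24320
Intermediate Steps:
z(w) = 0
K(k) = -3 (K(k) = 0*k - 3 = 0 - 3 = -3)
l(O) = (4 + O)*(7 + O) (l(O) = (O + 4)*(O + 7) = (4 + O)*(7 + O))
((-1 - 1*94)*l(K(4 - 1*6)))*64 = ((-1 - 1*94)*(28 + (-3)² + 11*(-3)))*64 = ((-1 - 94)*(28 + 9 - 33))*64 = -95*4*64 = -380*64 = -24320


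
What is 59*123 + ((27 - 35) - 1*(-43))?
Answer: 7292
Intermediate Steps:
59*123 + ((27 - 35) - 1*(-43)) = 7257 + (-8 + 43) = 7257 + 35 = 7292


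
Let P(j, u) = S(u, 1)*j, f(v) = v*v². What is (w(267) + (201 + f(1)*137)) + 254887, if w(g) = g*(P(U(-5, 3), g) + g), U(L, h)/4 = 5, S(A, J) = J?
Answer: 331854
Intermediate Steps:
U(L, h) = 20 (U(L, h) = 4*5 = 20)
f(v) = v³
P(j, u) = j (P(j, u) = 1*j = j)
w(g) = g*(20 + g)
(w(267) + (201 + f(1)*137)) + 254887 = (267*(20 + 267) + (201 + 1³*137)) + 254887 = (267*287 + (201 + 1*137)) + 254887 = (76629 + (201 + 137)) + 254887 = (76629 + 338) + 254887 = 76967 + 254887 = 331854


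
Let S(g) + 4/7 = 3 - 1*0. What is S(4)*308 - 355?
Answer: 393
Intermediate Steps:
S(g) = 17/7 (S(g) = -4/7 + (3 - 1*0) = -4/7 + (3 + 0) = -4/7 + 3 = 17/7)
S(4)*308 - 355 = (17/7)*308 - 355 = 748 - 355 = 393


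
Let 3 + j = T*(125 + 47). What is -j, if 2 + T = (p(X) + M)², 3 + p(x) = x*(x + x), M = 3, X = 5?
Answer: -429653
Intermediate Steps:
p(x) = -3 + 2*x² (p(x) = -3 + x*(x + x) = -3 + x*(2*x) = -3 + 2*x²)
T = 2498 (T = -2 + ((-3 + 2*5²) + 3)² = -2 + ((-3 + 2*25) + 3)² = -2 + ((-3 + 50) + 3)² = -2 + (47 + 3)² = -2 + 50² = -2 + 2500 = 2498)
j = 429653 (j = -3 + 2498*(125 + 47) = -3 + 2498*172 = -3 + 429656 = 429653)
-j = -1*429653 = -429653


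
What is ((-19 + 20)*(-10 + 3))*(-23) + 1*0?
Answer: 161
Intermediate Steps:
((-19 + 20)*(-10 + 3))*(-23) + 1*0 = (1*(-7))*(-23) + 0 = -7*(-23) + 0 = 161 + 0 = 161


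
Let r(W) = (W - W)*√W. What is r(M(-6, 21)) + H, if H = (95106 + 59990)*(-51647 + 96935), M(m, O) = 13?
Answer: 7023987648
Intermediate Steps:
H = 7023987648 (H = 155096*45288 = 7023987648)
r(W) = 0 (r(W) = 0*√W = 0)
r(M(-6, 21)) + H = 0 + 7023987648 = 7023987648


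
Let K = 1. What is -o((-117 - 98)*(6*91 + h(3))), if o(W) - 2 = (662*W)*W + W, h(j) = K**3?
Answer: -9156079530947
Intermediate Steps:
h(j) = 1 (h(j) = 1**3 = 1)
o(W) = 2 + W + 662*W**2 (o(W) = 2 + ((662*W)*W + W) = 2 + (662*W**2 + W) = 2 + (W + 662*W**2) = 2 + W + 662*W**2)
-o((-117 - 98)*(6*91 + h(3))) = -(2 + (-117 - 98)*(6*91 + 1) + 662*((-117 - 98)*(6*91 + 1))**2) = -(2 - 215*(546 + 1) + 662*(-215*(546 + 1))**2) = -(2 - 215*547 + 662*(-215*547)**2) = -(2 - 117605 + 662*(-117605)**2) = -(2 - 117605 + 662*13830936025) = -(2 - 117605 + 9156079648550) = -1*9156079530947 = -9156079530947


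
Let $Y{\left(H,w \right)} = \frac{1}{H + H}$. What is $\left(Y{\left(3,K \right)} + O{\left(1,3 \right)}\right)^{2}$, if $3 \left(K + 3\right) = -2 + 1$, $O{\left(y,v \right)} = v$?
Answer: $\frac{361}{36} \approx 10.028$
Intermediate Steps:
$K = - \frac{10}{3}$ ($K = -3 + \frac{-2 + 1}{3} = -3 + \frac{1}{3} \left(-1\right) = -3 - \frac{1}{3} = - \frac{10}{3} \approx -3.3333$)
$Y{\left(H,w \right)} = \frac{1}{2 H}$
$\left(Y{\left(3,K \right)} + O{\left(1,3 \right)}\right)^{2} = \left(\frac{1}{2 \cdot 3} + 3\right)^{2} = \left(\frac{1}{2} \cdot \frac{1}{3} + 3\right)^{2} = \left(\frac{1}{6} + 3\right)^{2} = \left(\frac{19}{6}\right)^{2} = \frac{361}{36}$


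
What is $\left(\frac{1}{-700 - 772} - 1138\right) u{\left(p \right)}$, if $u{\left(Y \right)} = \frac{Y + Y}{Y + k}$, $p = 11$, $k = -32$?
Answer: $\frac{6142169}{5152} \approx 1192.2$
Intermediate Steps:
$u{\left(Y \right)} = \frac{2 Y}{-32 + Y}$ ($u{\left(Y \right)} = \frac{Y + Y}{Y - 32} = \frac{2 Y}{-32 + Y}$)
$\left(\frac{1}{-700 - 772} - 1138\right) u{\left(p \right)} = \left(\frac{1}{-700 - 772} - 1138\right) 2 \cdot 11 \frac{1}{-32 + 11} = \left(\frac{1}{-1472} - 1138\right) 2 \cdot 11 \frac{1}{-21} = \left(- \frac{1}{1472} - 1138\right) 2 \cdot 11 \left(- \frac{1}{21}\right) = \left(- \frac{1675137}{1472}\right) \left(- \frac{22}{21}\right) = \frac{6142169}{5152}$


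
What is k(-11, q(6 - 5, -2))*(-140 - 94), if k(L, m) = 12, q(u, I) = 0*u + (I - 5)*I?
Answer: -2808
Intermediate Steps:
q(u, I) = I*(-5 + I) (q(u, I) = 0 + (-5 + I)*I = 0 + I*(-5 + I) = I*(-5 + I))
k(-11, q(6 - 5, -2))*(-140 - 94) = 12*(-140 - 94) = 12*(-234) = -2808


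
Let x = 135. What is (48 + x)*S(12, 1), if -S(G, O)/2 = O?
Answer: -366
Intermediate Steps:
S(G, O) = -2*O
(48 + x)*S(12, 1) = (48 + 135)*(-2*1) = 183*(-2) = -366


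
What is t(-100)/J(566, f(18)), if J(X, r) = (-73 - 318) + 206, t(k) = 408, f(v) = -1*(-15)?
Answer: -408/185 ≈ -2.2054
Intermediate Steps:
f(v) = 15
J(X, r) = -185 (J(X, r) = -391 + 206 = -185)
t(-100)/J(566, f(18)) = 408/(-185) = 408*(-1/185) = -408/185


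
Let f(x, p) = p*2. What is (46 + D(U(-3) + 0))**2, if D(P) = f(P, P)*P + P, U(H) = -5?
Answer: 8281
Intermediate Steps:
f(x, p) = 2*p
D(P) = P + 2*P**2 (D(P) = (2*P)*P + P = 2*P**2 + P = P + 2*P**2)
(46 + D(U(-3) + 0))**2 = (46 + (-5 + 0)*(1 + 2*(-5 + 0)))**2 = (46 - 5*(1 + 2*(-5)))**2 = (46 - 5*(1 - 10))**2 = (46 - 5*(-9))**2 = (46 + 45)**2 = 91**2 = 8281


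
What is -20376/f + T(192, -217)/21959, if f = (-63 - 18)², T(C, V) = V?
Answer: -7124767/2286873 ≈ -3.1155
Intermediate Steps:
f = 6561 (f = (-81)² = 6561)
-20376/f + T(192, -217)/21959 = -20376/6561 - 217/21959 = -20376*1/6561 - 217*1/21959 = -2264/729 - 31/3137 = -7124767/2286873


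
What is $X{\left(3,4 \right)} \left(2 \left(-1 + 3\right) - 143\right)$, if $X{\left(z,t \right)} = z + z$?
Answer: $-834$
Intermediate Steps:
$X{\left(z,t \right)} = 2 z$
$X{\left(3,4 \right)} \left(2 \left(-1 + 3\right) - 143\right) = 2 \cdot 3 \left(2 \left(-1 + 3\right) - 143\right) = 6 \left(2 \cdot 2 - 143\right) = 6 \left(4 - 143\right) = 6 \left(-139\right) = -834$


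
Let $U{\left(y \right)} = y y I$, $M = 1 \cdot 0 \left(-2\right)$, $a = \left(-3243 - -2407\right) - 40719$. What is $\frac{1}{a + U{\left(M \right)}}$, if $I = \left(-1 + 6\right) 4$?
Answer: $- \frac{1}{41555} \approx -2.4065 \cdot 10^{-5}$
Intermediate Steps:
$a = -41555$ ($a = \left(-3243 + 2407\right) - 40719 = -836 - 40719 = -41555$)
$M = 0$ ($M = 0 \left(-2\right) = 0$)
$I = 20$ ($I = 5 \cdot 4 = 20$)
$U{\left(y \right)} = 20 y^{2}$ ($U{\left(y \right)} = y y 20 = y^{2} \cdot 20 = 20 y^{2}$)
$\frac{1}{a + U{\left(M \right)}} = \frac{1}{-41555 + 20 \cdot 0^{2}} = \frac{1}{-41555 + 20 \cdot 0} = \frac{1}{-41555 + 0} = \frac{1}{-41555} = - \frac{1}{41555}$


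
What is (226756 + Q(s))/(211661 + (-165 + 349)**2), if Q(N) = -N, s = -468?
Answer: 227224/245517 ≈ 0.92549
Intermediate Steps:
(226756 + Q(s))/(211661 + (-165 + 349)**2) = (226756 - 1*(-468))/(211661 + (-165 + 349)**2) = (226756 + 468)/(211661 + 184**2) = 227224/(211661 + 33856) = 227224/245517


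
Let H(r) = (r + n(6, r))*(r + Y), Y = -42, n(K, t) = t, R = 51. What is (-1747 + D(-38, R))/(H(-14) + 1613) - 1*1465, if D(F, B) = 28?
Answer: -4661884/3181 ≈ -1465.5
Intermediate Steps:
H(r) = 2*r*(-42 + r) (H(r) = (r + r)*(r - 42) = (2*r)*(-42 + r) = 2*r*(-42 + r))
(-1747 + D(-38, R))/(H(-14) + 1613) - 1*1465 = (-1747 + 28)/(2*(-14)*(-42 - 14) + 1613) - 1*1465 = -1719/(2*(-14)*(-56) + 1613) - 1465 = -1719/(1568 + 1613) - 1465 = -1719/3181 - 1465 = -4661884/3181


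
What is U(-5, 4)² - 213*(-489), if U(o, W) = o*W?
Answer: 104557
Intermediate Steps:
U(o, W) = W*o
U(-5, 4)² - 213*(-489) = (4*(-5))² - 213*(-489) = (-20)² + 104157 = 400 + 104157 = 104557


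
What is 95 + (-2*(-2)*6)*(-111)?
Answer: -2569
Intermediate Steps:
95 + (-2*(-2)*6)*(-111) = 95 + (4*6)*(-111) = 95 + 24*(-111) = 95 - 2664 = -2569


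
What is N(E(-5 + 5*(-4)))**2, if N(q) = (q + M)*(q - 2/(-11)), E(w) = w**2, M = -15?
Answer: 17597773300900/121 ≈ 1.4544e+11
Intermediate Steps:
N(q) = (-15 + q)*(2/11 + q) (N(q) = (q - 15)*(q - 2/(-11)) = (-15 + q)*(q - 2*(-1/11)) = (-15 + q)*(q + 2/11) = (-15 + q)*(2/11 + q))
N(E(-5 + 5*(-4)))**2 = (-30/11 + ((-5 + 5*(-4))**2)**2 - 163*(-5 + 5*(-4))**2/11)**2 = (-30/11 + ((-5 - 20)**2)**2 - 163*(-5 - 20)**2/11)**2 = (-30/11 + ((-25)**2)**2 - 163/11*(-25)**2)**2 = (-30/11 + 625**2 - 163/11*625)**2 = (-30/11 + 390625 - 101875/11)**2 = (4194970/11)**2 = 17597773300900/121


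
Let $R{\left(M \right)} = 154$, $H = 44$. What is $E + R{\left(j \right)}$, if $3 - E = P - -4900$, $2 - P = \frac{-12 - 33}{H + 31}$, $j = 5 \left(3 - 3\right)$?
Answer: $- \frac{23728}{5} \approx -4745.6$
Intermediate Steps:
$j = 0$ ($j = 5 \cdot 0 = 0$)
$P = \frac{13}{5}$ ($P = 2 - \frac{-12 - 33}{44 + 31} = 2 - - \frac{45}{75} = 2 - \left(-45\right) \frac{1}{75} = 2 - - \frac{3}{5} = 2 + \frac{3}{5} = \frac{13}{5} \approx 2.6$)
$E = - \frac{24498}{5}$ ($E = 3 - \left(\frac{13}{5} - -4900\right) = 3 - \left(\frac{13}{5} + 4900\right) = 3 - \frac{24513}{5} = - \frac{24498}{5} \approx -4899.6$)
$E + R{\left(j \right)} = - \frac{24498}{5} + 154 = - \frac{23728}{5}$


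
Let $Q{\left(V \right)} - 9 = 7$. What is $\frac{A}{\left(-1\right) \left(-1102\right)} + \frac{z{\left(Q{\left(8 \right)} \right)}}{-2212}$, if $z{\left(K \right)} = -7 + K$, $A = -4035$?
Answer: $- \frac{4467669}{1218812} \approx -3.6656$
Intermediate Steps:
$Q{\left(V \right)} = 16$ ($Q{\left(V \right)} = 9 + 7 = 16$)
$\frac{A}{\left(-1\right) \left(-1102\right)} + \frac{z{\left(Q{\left(8 \right)} \right)}}{-2212} = - \frac{4035}{\left(-1\right) \left(-1102\right)} + \frac{-7 + 16}{-2212} = - \frac{4035}{1102} + 9 \left(- \frac{1}{2212}\right) = \left(-4035\right) \frac{1}{1102} - \frac{9}{2212} = - \frac{4035}{1102} - \frac{9}{2212} = - \frac{4467669}{1218812}$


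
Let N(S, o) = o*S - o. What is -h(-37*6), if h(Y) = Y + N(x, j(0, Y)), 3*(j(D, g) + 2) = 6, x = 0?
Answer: 222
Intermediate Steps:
j(D, g) = 0 (j(D, g) = -2 + (⅓)*6 = -2 + 2 = 0)
N(S, o) = -o + S*o (N(S, o) = S*o - o = -o + S*o)
h(Y) = Y (h(Y) = Y + 0*(-1 + 0) = Y + 0*(-1) = Y + 0 = Y)
-h(-37*6) = -(-37)*6 = -1*(-222) = 222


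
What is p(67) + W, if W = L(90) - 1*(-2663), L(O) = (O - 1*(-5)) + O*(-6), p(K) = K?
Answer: 2285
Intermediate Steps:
L(O) = 5 - 5*O (L(O) = (O + 5) - 6*O = (5 + O) - 6*O = 5 - 5*O)
W = 2218 (W = (5 - 5*90) - 1*(-2663) = (5 - 450) + 2663 = -445 + 2663 = 2218)
p(67) + W = 67 + 2218 = 2285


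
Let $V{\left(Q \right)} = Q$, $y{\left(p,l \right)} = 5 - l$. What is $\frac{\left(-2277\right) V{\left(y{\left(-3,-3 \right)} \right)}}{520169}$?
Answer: $- \frac{18216}{520169} \approx -0.035019$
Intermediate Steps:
$\frac{\left(-2277\right) V{\left(y{\left(-3,-3 \right)} \right)}}{520169} = \frac{\left(-2277\right) \left(5 - -3\right)}{520169} = - 2277 \left(5 + 3\right) \frac{1}{520169} = \left(-2277\right) 8 \cdot \frac{1}{520169} = \left(-18216\right) \frac{1}{520169} = - \frac{18216}{520169}$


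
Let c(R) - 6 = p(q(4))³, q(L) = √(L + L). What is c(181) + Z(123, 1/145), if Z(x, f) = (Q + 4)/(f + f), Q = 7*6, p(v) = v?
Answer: 3341 + 16*√2 ≈ 3363.6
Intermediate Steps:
q(L) = √2*√L (q(L) = √(2*L) = √2*√L)
Q = 42
c(R) = 6 + 16*√2 (c(R) = 6 + (√2*√4)³ = 6 + (√2*2)³ = 6 + (2*√2)³ = 6 + 16*√2)
Z(x, f) = 23/f (Z(x, f) = (42 + 4)/(f + f) = 46/((2*f)) = 46*(1/(2*f)) = 23/f)
c(181) + Z(123, 1/145) = (6 + 16*√2) + 23/(1/145) = (6 + 16*√2) + 23*145 = (6 + 16*√2) + 3335 = 3341 + 16*√2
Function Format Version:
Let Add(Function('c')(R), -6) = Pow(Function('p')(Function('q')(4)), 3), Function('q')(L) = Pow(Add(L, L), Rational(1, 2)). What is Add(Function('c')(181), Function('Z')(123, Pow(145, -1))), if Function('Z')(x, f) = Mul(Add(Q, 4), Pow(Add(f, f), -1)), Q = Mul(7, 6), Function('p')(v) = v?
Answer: Add(3341, Mul(16, Pow(2, Rational(1, 2)))) ≈ 3363.6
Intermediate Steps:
Function('q')(L) = Mul(Pow(2, Rational(1, 2)), Pow(L, Rational(1, 2))) (Function('q')(L) = Pow(Mul(2, L), Rational(1, 2)) = Mul(Pow(2, Rational(1, 2)), Pow(L, Rational(1, 2))))
Q = 42
Function('c')(R) = Add(6, Mul(16, Pow(2, Rational(1, 2)))) (Function('c')(R) = Add(6, Pow(Mul(Pow(2, Rational(1, 2)), Pow(4, Rational(1, 2))), 3)) = Add(6, Pow(Mul(Pow(2, Rational(1, 2)), 2), 3)) = Add(6, Pow(Mul(2, Pow(2, Rational(1, 2))), 3)) = Add(6, Mul(16, Pow(2, Rational(1, 2)))))
Function('Z')(x, f) = Mul(23, Pow(f, -1)) (Function('Z')(x, f) = Mul(Add(42, 4), Pow(Add(f, f), -1)) = Mul(46, Pow(Mul(2, f), -1)) = Mul(46, Mul(Rational(1, 2), Pow(f, -1))) = Mul(23, Pow(f, -1)))
Add(Function('c')(181), Function('Z')(123, Pow(145, -1))) = Add(Add(6, Mul(16, Pow(2, Rational(1, 2)))), Mul(23, Pow(Pow(145, -1), -1))) = Add(Add(6, Mul(16, Pow(2, Rational(1, 2)))), Mul(23, Pow(Rational(1, 145), -1))) = Add(Add(6, Mul(16, Pow(2, Rational(1, 2)))), Mul(23, 145)) = Add(Add(6, Mul(16, Pow(2, Rational(1, 2)))), 3335) = Add(3341, Mul(16, Pow(2, Rational(1, 2))))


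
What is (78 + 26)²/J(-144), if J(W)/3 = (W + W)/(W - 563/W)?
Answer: 3409237/1944 ≈ 1753.7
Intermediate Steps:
J(W) = 6*W/(W - 563/W) (J(W) = 3*((W + W)/(W - 563/W)) = 3*((2*W)/(W - 563/W)) = 3*(2*W/(W - 563/W)) = 6*W/(W - 563/W))
(78 + 26)²/J(-144) = (78 + 26)²/((6*(-144)²/(-563 + (-144)²))) = 104²/((6*20736/(-563 + 20736))) = 10816/((6*20736/20173)) = 10816/((6*20736*(1/20173))) = 10816/(124416/20173) = 10816*(20173/124416) = 3409237/1944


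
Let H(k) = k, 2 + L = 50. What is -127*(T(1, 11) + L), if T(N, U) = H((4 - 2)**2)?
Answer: -6604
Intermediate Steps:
L = 48 (L = -2 + 50 = 48)
T(N, U) = 4 (T(N, U) = (4 - 2)**2 = 2**2 = 4)
-127*(T(1, 11) + L) = -127*(4 + 48) = -127*52 = -6604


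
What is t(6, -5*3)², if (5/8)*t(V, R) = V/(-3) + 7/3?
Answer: 64/225 ≈ 0.28444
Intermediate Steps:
t(V, R) = 56/15 - 8*V/15 (t(V, R) = 8*(V/(-3) + 7/3)/5 = 8*(V*(-⅓) + 7*(⅓))/5 = 8*(-V/3 + 7/3)/5 = 8*(7/3 - V/3)/5 = 56/15 - 8*V/15)
t(6, -5*3)² = (56/15 - 8/15*6)² = (56/15 - 16/5)² = (8/15)² = 64/225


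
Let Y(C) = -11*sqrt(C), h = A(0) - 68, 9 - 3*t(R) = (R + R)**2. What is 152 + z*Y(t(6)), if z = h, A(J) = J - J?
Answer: 152 + 2244*I*sqrt(5) ≈ 152.0 + 5017.7*I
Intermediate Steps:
A(J) = 0
t(R) = 3 - 4*R**2/3 (t(R) = 3 - (R + R)**2/3 = 3 - 4*R**2/3)
h = -68 (h = 0 - 68 = -68)
z = -68
152 + z*Y(t(6)) = 152 - (-748)*sqrt(3 - 4/3*6**2) = 152 - (-748)*sqrt(3 - 4/3*36) = 152 - (-748)*sqrt(3 - 48) = 152 - (-748)*sqrt(-45) = 152 - (-748)*3*I*sqrt(5) = 152 - (-2244)*I*sqrt(5) = 152 + 2244*I*sqrt(5)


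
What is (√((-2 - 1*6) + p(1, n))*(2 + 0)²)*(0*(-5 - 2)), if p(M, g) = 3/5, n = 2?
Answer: 0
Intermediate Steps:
p(M, g) = ⅗ (p(M, g) = 3*(⅕) = ⅗)
(√((-2 - 1*6) + p(1, n))*(2 + 0)²)*(0*(-5 - 2)) = (√((-2 - 1*6) + ⅗)*(2 + 0)²)*(0*(-5 - 2)) = (√((-2 - 6) + ⅗)*2²)*(0*(-7)) = (√(-8 + ⅗)*4)*0 = (√(-37/5)*4)*0 = ((I*√185/5)*4)*0 = (4*I*√185/5)*0 = 0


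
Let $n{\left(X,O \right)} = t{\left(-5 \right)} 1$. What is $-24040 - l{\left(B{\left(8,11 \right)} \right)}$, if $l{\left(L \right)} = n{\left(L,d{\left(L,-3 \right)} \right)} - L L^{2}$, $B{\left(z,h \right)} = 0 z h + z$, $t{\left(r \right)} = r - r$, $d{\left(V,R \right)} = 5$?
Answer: $-23528$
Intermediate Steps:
$t{\left(r \right)} = 0$
$n{\left(X,O \right)} = 0$ ($n{\left(X,O \right)} = 0 \cdot 1 = 0$)
$B{\left(z,h \right)} = z$ ($B{\left(z,h \right)} = 0 h + z = 0 + z = z$)
$l{\left(L \right)} = - L^{3}$ ($l{\left(L \right)} = 0 - L L^{2} = 0 - L^{3} = - L^{3}$)
$-24040 - l{\left(B{\left(8,11 \right)} \right)} = -24040 - - 8^{3} = -24040 - \left(-1\right) 512 = -24040 - -512 = -24040 + 512 = -23528$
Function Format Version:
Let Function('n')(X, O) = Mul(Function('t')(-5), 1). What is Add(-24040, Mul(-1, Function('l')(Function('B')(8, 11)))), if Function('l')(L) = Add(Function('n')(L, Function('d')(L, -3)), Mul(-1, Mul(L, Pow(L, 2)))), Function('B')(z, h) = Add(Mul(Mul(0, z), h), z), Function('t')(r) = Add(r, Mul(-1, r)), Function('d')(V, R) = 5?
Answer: -23528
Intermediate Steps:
Function('t')(r) = 0
Function('n')(X, O) = 0 (Function('n')(X, O) = Mul(0, 1) = 0)
Function('B')(z, h) = z (Function('B')(z, h) = Add(Mul(0, h), z) = Add(0, z) = z)
Function('l')(L) = Mul(-1, Pow(L, 3)) (Function('l')(L) = Add(0, Mul(-1, Mul(L, Pow(L, 2)))) = Add(0, Mul(-1, Pow(L, 3))) = Mul(-1, Pow(L, 3)))
Add(-24040, Mul(-1, Function('l')(Function('B')(8, 11)))) = Add(-24040, Mul(-1, Mul(-1, Pow(8, 3)))) = Add(-24040, Mul(-1, Mul(-1, 512))) = Add(-24040, Mul(-1, -512)) = Add(-24040, 512) = -23528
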